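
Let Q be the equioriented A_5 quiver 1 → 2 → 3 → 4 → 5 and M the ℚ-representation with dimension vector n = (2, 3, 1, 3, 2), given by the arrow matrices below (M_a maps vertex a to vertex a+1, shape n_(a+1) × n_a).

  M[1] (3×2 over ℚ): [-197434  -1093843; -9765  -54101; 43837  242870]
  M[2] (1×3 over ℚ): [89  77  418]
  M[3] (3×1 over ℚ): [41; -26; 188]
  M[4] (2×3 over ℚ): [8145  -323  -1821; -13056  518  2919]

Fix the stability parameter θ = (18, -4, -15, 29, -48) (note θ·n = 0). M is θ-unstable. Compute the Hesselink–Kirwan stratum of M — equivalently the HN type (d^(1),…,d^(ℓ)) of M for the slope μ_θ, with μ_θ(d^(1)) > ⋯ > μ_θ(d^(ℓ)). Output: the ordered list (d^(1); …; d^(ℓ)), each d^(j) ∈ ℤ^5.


Via rank(M_{q-1}∘⋯∘M_p): M ≅ I[1,2], I[1,5], I[2,2], I[4,4], I[4,5].
μ_θ-semistable layers: μ^(1)=29; μ^(2)=7; μ^(3)=-4; μ^(4)=-19/2

((0, 0, 0, 1, 0); (1, 1, 0, 0, 0); (1, 2, 1, 1, 1); (0, 0, 0, 1, 1))


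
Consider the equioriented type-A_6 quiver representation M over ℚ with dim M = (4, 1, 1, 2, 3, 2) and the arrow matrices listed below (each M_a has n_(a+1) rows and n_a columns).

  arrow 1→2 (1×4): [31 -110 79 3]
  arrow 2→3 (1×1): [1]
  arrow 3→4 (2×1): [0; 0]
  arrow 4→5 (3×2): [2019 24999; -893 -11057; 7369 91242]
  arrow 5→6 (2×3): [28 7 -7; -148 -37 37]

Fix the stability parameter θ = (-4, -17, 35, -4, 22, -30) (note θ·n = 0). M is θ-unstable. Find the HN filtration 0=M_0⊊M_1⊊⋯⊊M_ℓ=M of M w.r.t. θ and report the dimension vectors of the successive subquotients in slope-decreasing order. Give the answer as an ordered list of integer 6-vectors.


Interval decomposition of M: I[1,1]^3, I[1,3], I[4,5], I[4,6], I[5,5], I[6,6].
HN type (ℓ=5): μ^(1)=35; μ^(2)=22; μ^(3)=-4; μ^(4)=-21/2; μ^(5)=-30

((0, 0, 1, 0, 0, 0); (0, 0, 0, 0, 2, 0); (3, 0, 0, 2, 1, 1); (1, 1, 0, 0, 0, 0); (0, 0, 0, 0, 0, 1))


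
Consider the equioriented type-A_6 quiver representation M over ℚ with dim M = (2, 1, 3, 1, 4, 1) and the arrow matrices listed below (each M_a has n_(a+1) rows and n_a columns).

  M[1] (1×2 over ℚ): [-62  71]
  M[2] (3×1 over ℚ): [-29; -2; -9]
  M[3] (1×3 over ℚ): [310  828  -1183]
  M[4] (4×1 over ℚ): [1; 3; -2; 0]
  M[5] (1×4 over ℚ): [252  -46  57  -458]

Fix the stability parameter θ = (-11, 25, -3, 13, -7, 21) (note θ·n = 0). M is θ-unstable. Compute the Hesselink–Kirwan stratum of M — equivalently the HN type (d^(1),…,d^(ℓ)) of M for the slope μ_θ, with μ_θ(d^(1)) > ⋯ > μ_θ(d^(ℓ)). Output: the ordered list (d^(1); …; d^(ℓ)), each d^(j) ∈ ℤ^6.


Barcode: M ≅ I[1,1], I[1,5], I[3,3]^2, I[5,5]^2, I[5,6]. HN layers by μ_θ (5 steps, strictly decreasing):
  μ^(1)=21; μ^(2)=7; μ^(3)=-3; μ^(4)=-7; μ^(5)=-11

((0, 0, 0, 0, 0, 1); (0, 1, 1, 1, 1, 0); (0, 0, 2, 0, 0, 0); (0, 0, 0, 0, 3, 0); (2, 0, 0, 0, 0, 0))


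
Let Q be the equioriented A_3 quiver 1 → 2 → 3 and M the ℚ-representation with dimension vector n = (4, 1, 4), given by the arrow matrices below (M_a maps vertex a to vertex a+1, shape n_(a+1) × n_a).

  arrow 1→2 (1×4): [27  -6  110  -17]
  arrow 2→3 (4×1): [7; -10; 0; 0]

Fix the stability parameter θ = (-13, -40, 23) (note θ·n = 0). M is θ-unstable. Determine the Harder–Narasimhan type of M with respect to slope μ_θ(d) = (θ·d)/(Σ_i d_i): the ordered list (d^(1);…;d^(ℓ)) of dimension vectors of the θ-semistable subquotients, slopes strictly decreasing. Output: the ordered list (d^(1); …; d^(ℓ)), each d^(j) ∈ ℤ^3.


Barcode: M ≅ I[1,1]^3, I[1,3], I[3,3]^3. HN layers by μ_θ (3 steps, strictly decreasing):
  μ^(1)=23; μ^(2)=-13; μ^(3)=-53/2

((0, 0, 4); (3, 0, 0); (1, 1, 0))


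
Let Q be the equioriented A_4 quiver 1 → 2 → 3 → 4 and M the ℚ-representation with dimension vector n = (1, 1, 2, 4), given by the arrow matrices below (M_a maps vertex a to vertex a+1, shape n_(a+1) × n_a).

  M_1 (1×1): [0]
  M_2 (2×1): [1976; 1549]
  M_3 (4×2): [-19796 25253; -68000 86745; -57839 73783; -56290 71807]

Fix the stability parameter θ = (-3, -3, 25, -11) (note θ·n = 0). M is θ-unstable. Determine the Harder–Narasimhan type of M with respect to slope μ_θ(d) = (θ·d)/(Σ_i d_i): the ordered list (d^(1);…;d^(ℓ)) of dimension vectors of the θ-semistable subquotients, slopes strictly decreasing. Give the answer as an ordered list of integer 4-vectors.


Barcode: M ≅ I[1,1], I[2,4], I[3,4], I[4,4]^2. HN layers by μ_θ (3 steps, strictly decreasing):
  μ^(1)=7; μ^(2)=-3; μ^(3)=-11

((0, 0, 2, 2); (1, 1, 0, 0); (0, 0, 0, 2))


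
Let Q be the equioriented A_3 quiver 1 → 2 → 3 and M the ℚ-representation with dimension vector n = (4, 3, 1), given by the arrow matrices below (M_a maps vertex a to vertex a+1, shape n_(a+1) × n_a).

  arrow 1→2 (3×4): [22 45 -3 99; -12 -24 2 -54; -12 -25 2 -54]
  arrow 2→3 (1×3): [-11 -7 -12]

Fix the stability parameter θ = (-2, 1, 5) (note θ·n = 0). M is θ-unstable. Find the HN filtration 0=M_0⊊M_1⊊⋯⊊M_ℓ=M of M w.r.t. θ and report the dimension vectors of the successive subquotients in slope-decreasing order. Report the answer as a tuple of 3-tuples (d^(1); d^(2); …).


Interval decomposition of M: I[1,1], I[1,2]^2, I[1,3].
HN type (ℓ=3): μ^(1)=5; μ^(2)=1; μ^(3)=-2

((0, 0, 1); (0, 3, 0); (4, 0, 0))


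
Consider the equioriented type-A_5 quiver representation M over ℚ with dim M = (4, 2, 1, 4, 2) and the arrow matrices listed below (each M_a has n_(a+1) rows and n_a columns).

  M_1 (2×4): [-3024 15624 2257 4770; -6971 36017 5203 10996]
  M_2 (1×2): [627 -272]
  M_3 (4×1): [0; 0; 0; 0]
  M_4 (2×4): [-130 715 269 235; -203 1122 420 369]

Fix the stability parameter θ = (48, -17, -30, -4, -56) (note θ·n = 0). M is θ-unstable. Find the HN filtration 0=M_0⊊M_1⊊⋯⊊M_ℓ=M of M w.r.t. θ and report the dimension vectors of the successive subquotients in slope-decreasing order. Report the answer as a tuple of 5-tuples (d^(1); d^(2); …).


Barcode: M ≅ I[1,1]^2, I[1,2], I[1,3], I[4,4]^2, I[4,5]^2. HN layers by μ_θ (5 steps, strictly decreasing):
  μ^(1)=48; μ^(2)=31/2; μ^(3)=1/3; μ^(4)=-4; μ^(5)=-30

((2, 0, 0, 0, 0); (1, 1, 0, 0, 0); (1, 1, 1, 0, 0); (0, 0, 0, 2, 0); (0, 0, 0, 2, 2))


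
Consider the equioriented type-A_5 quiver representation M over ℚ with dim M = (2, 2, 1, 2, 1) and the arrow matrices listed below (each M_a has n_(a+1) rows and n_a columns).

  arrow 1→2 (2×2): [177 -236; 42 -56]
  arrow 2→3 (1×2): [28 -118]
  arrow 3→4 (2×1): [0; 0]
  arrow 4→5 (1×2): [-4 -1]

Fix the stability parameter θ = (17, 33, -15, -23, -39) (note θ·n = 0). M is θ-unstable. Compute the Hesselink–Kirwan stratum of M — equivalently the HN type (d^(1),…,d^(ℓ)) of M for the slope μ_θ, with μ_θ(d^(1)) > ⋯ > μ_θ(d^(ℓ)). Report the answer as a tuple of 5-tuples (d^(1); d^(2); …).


Interval decomposition of M: I[1,1], I[1,2], I[2,3], I[4,4], I[4,5].
HN type (ℓ=5): μ^(1)=33; μ^(2)=17; μ^(3)=9; μ^(4)=-23; μ^(5)=-31

((0, 1, 0, 0, 0); (2, 0, 0, 0, 0); (0, 1, 1, 0, 0); (0, 0, 0, 1, 0); (0, 0, 0, 1, 1))


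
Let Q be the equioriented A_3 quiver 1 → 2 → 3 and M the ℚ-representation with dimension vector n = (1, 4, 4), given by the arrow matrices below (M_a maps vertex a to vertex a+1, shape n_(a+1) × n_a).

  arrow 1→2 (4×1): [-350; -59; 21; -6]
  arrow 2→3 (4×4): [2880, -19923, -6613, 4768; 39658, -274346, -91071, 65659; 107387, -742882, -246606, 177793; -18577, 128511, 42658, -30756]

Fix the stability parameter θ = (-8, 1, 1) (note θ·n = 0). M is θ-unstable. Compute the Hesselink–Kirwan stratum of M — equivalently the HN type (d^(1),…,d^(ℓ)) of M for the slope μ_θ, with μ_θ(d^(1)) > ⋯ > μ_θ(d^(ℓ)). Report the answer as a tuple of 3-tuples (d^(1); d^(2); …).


Interval decomposition of M: I[1,3], I[2,3]^3.
HN type (ℓ=2): μ^(1)=1; μ^(2)=-8

((0, 4, 4); (1, 0, 0))


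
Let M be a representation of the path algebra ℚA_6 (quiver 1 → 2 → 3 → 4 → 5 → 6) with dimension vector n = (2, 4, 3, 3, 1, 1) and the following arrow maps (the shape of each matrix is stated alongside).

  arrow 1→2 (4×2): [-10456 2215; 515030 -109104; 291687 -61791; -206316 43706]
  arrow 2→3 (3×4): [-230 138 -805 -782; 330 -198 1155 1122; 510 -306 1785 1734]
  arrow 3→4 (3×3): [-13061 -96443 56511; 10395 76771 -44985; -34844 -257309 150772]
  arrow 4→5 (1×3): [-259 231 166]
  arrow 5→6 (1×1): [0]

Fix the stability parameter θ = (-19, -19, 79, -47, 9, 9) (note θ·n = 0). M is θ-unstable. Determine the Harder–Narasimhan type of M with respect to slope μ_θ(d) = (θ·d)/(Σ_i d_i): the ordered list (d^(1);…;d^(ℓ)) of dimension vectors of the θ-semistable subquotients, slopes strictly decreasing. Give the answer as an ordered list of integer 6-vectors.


Via rank(M_{q-1}∘⋯∘M_p): M ≅ I[1,2], I[1,4], I[2,2]^2, I[3,4], I[3,5], I[6,6].
μ_θ-semistable layers: μ^(1)=16; μ^(2)=41/3; μ^(3)=9; μ^(4)=-19

((0, 0, 2, 2, 0, 0); (0, 0, 1, 1, 1, 0); (0, 0, 0, 0, 0, 1); (2, 4, 0, 0, 0, 0))


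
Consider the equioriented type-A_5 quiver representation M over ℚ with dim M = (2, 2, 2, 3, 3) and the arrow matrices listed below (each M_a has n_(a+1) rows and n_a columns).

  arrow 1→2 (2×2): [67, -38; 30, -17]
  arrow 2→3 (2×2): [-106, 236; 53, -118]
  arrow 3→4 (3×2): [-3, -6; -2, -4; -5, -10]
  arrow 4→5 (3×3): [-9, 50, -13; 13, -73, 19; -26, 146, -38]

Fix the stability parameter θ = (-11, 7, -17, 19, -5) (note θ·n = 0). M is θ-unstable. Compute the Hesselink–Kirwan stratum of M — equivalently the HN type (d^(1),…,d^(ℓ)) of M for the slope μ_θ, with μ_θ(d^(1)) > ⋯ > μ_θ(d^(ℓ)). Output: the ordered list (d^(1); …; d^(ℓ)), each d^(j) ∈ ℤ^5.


Via rank(M_{q-1}∘⋯∘M_p): M ≅ I[1,2], I[1,3], I[3,5], I[4,4], I[4,5], I[5,5].
μ_θ-semistable layers: μ^(1)=19; μ^(2)=7; μ^(3)=-5; μ^(4)=-11; μ^(5)=-17

((0, 0, 0, 1, 0); (0, 1, 0, 2, 2); (0, 1, 1, 0, 1); (2, 0, 0, 0, 0); (0, 0, 1, 0, 0))


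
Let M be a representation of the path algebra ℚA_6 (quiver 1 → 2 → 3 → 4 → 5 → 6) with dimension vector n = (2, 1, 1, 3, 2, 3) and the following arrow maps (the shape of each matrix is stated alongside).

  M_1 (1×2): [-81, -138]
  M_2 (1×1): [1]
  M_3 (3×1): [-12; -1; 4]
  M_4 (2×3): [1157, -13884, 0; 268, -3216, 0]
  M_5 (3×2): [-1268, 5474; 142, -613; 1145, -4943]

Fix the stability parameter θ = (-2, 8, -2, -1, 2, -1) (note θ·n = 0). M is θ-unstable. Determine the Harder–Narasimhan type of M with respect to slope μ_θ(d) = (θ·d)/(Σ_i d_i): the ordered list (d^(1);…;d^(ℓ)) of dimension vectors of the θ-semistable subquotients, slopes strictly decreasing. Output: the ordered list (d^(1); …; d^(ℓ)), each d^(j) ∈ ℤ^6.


Via rank(M_{q-1}∘⋯∘M_p): M ≅ I[1,1], I[1,4], I[4,4], I[4,6], I[5,6], I[6,6].
μ_θ-semistable layers: μ^(1)=5/3; μ^(2)=1/2; μ^(3)=-1; μ^(4)=-2

((0, 1, 1, 1, 0, 0); (0, 0, 0, 0, 2, 2); (0, 0, 0, 2, 0, 1); (2, 0, 0, 0, 0, 0))


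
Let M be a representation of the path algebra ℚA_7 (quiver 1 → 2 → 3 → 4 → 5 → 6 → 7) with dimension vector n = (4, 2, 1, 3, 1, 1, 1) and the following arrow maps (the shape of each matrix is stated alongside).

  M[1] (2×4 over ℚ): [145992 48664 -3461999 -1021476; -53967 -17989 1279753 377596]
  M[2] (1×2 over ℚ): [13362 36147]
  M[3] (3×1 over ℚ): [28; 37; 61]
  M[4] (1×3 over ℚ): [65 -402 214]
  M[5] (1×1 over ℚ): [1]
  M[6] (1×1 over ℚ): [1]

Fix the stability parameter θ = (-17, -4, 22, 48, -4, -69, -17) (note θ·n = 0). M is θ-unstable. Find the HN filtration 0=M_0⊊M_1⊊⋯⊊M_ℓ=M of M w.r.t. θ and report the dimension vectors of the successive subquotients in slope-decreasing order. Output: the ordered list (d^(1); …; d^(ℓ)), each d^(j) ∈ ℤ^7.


Barcode: M ≅ I[1,1]^2, I[1,2], I[1,4], I[4,4], I[4,7]. HN layers by μ_θ (5 steps, strictly decreasing):
  μ^(1)=48; μ^(2)=22; μ^(3)=-4; μ^(4)=-21/2; μ^(5)=-17

((0, 0, 0, 2, 0, 0, 0); (0, 0, 1, 0, 0, 0, 0); (0, 2, 0, 0, 0, 0, 0); (0, 0, 0, 1, 1, 1, 1); (4, 0, 0, 0, 0, 0, 0))


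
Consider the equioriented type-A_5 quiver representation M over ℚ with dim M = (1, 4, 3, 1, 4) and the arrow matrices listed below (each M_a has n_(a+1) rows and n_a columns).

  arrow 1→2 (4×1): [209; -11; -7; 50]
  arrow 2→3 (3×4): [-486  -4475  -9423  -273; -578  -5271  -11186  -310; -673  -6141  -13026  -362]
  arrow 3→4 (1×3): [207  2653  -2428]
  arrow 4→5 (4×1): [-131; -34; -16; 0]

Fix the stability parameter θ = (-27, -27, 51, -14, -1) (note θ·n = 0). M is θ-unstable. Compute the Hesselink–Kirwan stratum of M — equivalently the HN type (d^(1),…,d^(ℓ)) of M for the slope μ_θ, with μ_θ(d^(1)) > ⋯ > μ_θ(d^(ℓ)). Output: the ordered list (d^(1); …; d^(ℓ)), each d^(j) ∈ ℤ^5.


Via rank(M_{q-1}∘⋯∘M_p): M ≅ I[1,5], I[2,2], I[2,3]^2, I[5,5]^3.
μ_θ-semistable layers: μ^(1)=51; μ^(2)=12; μ^(3)=-1; μ^(4)=-27

((0, 0, 2, 0, 0); (0, 0, 1, 1, 1); (0, 0, 0, 0, 3); (1, 4, 0, 0, 0))


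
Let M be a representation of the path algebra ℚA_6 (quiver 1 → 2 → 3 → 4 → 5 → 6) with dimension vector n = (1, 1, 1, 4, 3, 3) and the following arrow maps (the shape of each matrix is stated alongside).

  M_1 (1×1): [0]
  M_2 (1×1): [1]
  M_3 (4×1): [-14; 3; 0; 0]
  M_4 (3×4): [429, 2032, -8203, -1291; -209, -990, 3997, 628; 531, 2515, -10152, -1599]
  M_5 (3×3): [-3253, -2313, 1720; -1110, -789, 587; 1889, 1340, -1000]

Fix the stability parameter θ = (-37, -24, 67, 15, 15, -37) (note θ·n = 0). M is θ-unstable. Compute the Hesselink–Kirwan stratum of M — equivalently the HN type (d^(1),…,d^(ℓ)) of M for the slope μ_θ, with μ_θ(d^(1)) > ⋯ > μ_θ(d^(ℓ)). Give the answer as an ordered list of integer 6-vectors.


Via rank(M_{q-1}∘⋯∘M_p): M ≅ I[1,1], I[2,6], I[4,4], I[4,6]^2.
μ_θ-semistable layers: μ^(1)=15; μ^(2)=-7/3; μ^(3)=-24; μ^(4)=-37

((0, 0, 1, 2, 1, 1); (0, 0, 0, 2, 2, 2); (0, 1, 0, 0, 0, 0); (1, 0, 0, 0, 0, 0))


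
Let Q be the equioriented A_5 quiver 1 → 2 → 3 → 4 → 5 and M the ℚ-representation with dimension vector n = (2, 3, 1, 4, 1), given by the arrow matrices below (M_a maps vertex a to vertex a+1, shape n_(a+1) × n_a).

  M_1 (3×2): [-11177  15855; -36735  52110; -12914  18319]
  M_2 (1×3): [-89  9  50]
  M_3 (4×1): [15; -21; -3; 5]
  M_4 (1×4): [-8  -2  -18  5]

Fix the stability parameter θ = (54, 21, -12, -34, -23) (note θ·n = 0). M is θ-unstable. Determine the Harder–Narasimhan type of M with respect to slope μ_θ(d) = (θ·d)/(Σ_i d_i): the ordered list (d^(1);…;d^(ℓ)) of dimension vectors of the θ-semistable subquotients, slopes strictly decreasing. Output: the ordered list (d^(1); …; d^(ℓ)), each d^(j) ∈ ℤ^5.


Barcode: M ≅ I[1,2], I[1,5], I[2,2], I[4,4]^3. HN layers by μ_θ (4 steps, strictly decreasing):
  μ^(1)=75/2; μ^(2)=21; μ^(3)=6/5; μ^(4)=-34

((1, 1, 0, 0, 0); (0, 1, 0, 0, 0); (1, 1, 1, 1, 1); (0, 0, 0, 3, 0))


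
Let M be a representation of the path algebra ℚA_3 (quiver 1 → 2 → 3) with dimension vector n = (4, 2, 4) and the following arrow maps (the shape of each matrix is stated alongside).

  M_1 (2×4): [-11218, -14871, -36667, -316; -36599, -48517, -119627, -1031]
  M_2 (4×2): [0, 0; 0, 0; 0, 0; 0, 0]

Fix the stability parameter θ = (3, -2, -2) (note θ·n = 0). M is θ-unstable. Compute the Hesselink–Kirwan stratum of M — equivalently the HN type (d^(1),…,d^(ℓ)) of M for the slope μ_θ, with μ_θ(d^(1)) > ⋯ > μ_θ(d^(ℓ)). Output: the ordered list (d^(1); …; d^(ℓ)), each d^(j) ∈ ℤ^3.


Via rank(M_{q-1}∘⋯∘M_p): M ≅ I[1,1]^2, I[1,2]^2, I[3,3]^4.
μ_θ-semistable layers: μ^(1)=3; μ^(2)=1/2; μ^(3)=-2

((2, 0, 0); (2, 2, 0); (0, 0, 4))


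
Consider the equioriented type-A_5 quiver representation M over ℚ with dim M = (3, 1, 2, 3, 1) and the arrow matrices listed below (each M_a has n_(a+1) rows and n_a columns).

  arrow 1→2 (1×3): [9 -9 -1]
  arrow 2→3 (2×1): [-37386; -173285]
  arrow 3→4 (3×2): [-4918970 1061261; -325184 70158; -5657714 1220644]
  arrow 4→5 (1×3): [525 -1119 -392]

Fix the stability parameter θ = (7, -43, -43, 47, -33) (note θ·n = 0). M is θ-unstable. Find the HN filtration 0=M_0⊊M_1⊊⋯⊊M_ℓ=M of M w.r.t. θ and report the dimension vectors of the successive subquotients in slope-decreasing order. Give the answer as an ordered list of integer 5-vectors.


Via rank(M_{q-1}∘⋯∘M_p): M ≅ I[1,1]^2, I[1,5], I[3,4], I[4,4].
μ_θ-semistable layers: μ^(1)=47; μ^(2)=7; μ^(3)=-79/3; μ^(4)=-43

((0, 0, 0, 2, 0); (2, 0, 0, 1, 1); (1, 1, 1, 0, 0); (0, 0, 1, 0, 0))


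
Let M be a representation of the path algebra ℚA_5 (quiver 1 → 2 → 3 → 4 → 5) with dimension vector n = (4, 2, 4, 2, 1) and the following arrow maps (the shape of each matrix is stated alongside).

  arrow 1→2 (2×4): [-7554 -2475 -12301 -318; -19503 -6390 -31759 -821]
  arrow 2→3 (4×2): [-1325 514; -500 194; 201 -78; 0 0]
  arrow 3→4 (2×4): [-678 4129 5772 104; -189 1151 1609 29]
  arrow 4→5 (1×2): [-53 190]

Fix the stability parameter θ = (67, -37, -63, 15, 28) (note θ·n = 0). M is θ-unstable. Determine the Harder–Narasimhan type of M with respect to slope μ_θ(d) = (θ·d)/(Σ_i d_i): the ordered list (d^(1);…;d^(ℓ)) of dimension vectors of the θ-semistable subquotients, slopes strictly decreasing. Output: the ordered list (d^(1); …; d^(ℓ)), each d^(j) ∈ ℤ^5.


Barcode: M ≅ I[1,1]^2, I[1,3], I[1,5], I[3,3], I[3,4]. HN layers by μ_θ (5 steps, strictly decreasing):
  μ^(1)=67; μ^(2)=28; μ^(3)=15; μ^(4)=-11; μ^(5)=-63

((2, 0, 0, 0, 0); (0, 0, 0, 0, 1); (0, 0, 0, 2, 0); (2, 2, 2, 0, 0); (0, 0, 2, 0, 0))


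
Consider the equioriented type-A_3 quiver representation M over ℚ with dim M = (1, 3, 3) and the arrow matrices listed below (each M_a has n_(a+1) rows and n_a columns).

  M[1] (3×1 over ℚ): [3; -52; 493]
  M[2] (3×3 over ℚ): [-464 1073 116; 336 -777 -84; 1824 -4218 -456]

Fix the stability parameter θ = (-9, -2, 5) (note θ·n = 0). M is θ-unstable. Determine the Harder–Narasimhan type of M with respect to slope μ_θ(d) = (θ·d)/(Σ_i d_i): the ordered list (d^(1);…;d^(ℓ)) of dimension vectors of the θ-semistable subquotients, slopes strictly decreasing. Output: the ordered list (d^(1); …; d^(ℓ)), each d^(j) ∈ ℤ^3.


Via rank(M_{q-1}∘⋯∘M_p): M ≅ I[1,2], I[2,2], I[2,3], I[3,3]^2.
μ_θ-semistable layers: μ^(1)=5; μ^(2)=-2; μ^(3)=-9

((0, 0, 3); (0, 3, 0); (1, 0, 0))


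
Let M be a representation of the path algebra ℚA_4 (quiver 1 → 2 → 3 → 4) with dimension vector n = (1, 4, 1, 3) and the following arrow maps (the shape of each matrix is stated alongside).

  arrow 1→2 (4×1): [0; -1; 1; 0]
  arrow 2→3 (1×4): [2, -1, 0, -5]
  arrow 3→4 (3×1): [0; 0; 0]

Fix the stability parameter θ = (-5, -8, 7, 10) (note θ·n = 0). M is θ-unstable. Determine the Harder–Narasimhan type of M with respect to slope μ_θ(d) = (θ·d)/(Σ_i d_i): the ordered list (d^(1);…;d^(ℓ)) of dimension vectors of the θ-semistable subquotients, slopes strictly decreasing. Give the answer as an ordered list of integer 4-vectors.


Via rank(M_{q-1}∘⋯∘M_p): M ≅ I[1,3], I[2,2]^3, I[4,4]^3.
μ_θ-semistable layers: μ^(1)=10; μ^(2)=7; μ^(3)=-13/2; μ^(4)=-8

((0, 0, 0, 3); (0, 0, 1, 0); (1, 1, 0, 0); (0, 3, 0, 0))


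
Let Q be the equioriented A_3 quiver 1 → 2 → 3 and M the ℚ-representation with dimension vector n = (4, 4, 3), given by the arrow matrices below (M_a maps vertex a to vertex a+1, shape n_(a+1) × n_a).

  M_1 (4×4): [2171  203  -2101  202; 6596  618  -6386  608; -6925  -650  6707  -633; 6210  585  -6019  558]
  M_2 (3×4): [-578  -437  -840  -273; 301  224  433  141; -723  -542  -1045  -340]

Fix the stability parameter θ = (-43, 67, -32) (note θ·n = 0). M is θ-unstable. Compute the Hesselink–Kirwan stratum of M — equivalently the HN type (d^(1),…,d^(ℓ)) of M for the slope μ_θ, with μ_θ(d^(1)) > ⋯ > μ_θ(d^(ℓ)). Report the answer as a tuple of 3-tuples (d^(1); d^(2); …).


Via rank(M_{q-1}∘⋯∘M_p): M ≅ I[1,1], I[1,2], I[1,3]^2, I[2,3].
μ_θ-semistable layers: μ^(1)=67; μ^(2)=35/2; μ^(3)=-43

((0, 1, 0); (0, 3, 3); (4, 0, 0))


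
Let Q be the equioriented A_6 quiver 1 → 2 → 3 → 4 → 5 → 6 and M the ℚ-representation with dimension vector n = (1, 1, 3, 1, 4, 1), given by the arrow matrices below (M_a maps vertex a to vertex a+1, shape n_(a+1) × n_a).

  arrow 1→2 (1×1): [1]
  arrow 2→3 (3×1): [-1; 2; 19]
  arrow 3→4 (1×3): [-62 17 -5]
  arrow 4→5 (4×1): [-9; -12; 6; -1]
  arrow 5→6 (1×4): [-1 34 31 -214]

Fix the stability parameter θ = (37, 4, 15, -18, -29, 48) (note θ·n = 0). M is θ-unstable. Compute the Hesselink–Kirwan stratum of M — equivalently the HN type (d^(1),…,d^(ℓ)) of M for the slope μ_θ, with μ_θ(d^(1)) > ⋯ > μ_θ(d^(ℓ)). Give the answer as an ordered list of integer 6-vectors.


Interval decomposition of M: I[1,6], I[3,3]^2, I[5,5]^3.
HN type (ℓ=4): μ^(1)=48; μ^(2)=15; μ^(3)=9/5; μ^(4)=-29

((0, 0, 0, 0, 0, 1); (0, 0, 2, 0, 0, 0); (1, 1, 1, 1, 1, 0); (0, 0, 0, 0, 3, 0))


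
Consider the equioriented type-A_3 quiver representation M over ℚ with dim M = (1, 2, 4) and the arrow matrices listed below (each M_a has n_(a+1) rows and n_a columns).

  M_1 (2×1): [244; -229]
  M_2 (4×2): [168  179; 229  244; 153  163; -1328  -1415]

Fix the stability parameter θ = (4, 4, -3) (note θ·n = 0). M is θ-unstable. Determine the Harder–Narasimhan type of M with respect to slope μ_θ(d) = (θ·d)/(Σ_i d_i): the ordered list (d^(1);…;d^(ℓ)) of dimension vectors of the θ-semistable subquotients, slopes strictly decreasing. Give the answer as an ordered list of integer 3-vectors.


Interval decomposition of M: I[1,3], I[2,3], I[3,3]^2.
HN type (ℓ=3): μ^(1)=5/3; μ^(2)=1/2; μ^(3)=-3

((1, 1, 1); (0, 1, 1); (0, 0, 2))


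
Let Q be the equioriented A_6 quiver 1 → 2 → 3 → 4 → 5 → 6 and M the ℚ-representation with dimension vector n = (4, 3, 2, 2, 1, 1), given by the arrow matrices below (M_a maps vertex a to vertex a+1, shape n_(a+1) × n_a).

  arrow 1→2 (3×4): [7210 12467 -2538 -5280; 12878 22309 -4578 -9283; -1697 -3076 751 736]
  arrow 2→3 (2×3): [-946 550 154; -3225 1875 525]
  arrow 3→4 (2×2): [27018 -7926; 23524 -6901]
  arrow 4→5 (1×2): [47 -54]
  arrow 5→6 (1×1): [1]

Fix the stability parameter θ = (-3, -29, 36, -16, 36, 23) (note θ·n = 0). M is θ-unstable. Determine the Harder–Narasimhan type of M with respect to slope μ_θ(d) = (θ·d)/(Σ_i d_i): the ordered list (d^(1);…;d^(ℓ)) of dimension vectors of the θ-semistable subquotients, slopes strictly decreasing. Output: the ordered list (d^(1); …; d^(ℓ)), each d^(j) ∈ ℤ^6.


Barcode: M ≅ I[1,1], I[1,2]^2, I[1,4], I[3,6]. HN layers by μ_θ (4 steps, strictly decreasing):
  μ^(1)=59/2; μ^(2)=10; μ^(3)=-3; μ^(4)=-16

((0, 0, 0, 0, 1, 1); (0, 0, 2, 2, 0, 0); (1, 0, 0, 0, 0, 0); (3, 3, 0, 0, 0, 0))


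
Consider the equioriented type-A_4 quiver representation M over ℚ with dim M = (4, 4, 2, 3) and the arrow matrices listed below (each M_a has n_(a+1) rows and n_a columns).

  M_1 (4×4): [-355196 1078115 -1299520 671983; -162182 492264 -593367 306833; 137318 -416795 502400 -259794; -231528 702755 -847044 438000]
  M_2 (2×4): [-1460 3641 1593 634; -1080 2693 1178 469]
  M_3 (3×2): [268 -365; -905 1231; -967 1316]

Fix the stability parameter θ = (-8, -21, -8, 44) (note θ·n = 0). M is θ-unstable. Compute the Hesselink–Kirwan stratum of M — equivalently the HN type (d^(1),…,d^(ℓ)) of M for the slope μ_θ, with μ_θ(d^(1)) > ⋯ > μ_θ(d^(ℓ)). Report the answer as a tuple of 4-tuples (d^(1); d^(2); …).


Interval decomposition of M: I[1,2]^2, I[1,4]^2, I[4,4].
HN type (ℓ=3): μ^(1)=44; μ^(2)=-8; μ^(3)=-29/2

((0, 0, 0, 3); (0, 0, 2, 0); (4, 4, 0, 0))


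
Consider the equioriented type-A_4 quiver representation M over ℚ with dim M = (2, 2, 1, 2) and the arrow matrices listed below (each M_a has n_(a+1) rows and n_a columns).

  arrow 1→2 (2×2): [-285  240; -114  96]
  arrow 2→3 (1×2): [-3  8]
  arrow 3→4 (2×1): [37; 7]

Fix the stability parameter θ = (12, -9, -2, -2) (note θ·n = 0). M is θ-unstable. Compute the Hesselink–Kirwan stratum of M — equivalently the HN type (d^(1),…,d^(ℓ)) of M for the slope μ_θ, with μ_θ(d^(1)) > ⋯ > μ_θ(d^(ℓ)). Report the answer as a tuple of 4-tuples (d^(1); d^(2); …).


Interval decomposition of M: I[1,1], I[1,4], I[2,2], I[4,4].
HN type (ℓ=4): μ^(1)=12; μ^(2)=-1/4; μ^(3)=-2; μ^(4)=-9

((1, 0, 0, 0); (1, 1, 1, 1); (0, 0, 0, 1); (0, 1, 0, 0))


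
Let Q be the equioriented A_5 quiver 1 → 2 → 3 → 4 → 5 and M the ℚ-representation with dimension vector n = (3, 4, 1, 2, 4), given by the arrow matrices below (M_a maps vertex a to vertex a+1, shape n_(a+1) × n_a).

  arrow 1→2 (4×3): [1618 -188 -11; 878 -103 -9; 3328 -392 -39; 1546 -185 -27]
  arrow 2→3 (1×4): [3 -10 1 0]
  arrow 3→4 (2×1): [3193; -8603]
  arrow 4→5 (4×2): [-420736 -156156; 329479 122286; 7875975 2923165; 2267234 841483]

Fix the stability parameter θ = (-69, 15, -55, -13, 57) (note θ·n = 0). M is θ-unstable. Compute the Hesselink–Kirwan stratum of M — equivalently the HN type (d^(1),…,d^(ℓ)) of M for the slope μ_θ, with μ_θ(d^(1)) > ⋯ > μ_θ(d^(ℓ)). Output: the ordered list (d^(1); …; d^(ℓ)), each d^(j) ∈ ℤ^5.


Barcode: M ≅ I[1,2]^2, I[1,5], I[2,2], I[4,5], I[5,5]^2. HN layers by μ_θ (5 steps, strictly decreasing):
  μ^(1)=57; μ^(2)=15; μ^(3)=-13; μ^(4)=-20; μ^(5)=-69

((0, 0, 0, 0, 4); (0, 3, 0, 0, 0); (0, 0, 0, 2, 0); (0, 1, 1, 0, 0); (3, 0, 0, 0, 0))


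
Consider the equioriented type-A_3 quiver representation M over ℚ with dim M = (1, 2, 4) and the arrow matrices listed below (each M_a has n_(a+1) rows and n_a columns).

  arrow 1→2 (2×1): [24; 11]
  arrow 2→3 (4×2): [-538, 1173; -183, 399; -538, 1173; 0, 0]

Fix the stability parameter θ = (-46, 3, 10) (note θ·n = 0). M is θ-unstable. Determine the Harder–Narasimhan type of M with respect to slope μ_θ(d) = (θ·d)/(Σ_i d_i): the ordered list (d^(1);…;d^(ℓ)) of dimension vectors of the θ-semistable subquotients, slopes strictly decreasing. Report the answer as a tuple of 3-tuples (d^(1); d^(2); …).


Via rank(M_{q-1}∘⋯∘M_p): M ≅ I[1,3], I[2,3], I[3,3]^2.
μ_θ-semistable layers: μ^(1)=10; μ^(2)=3; μ^(3)=-46

((0, 0, 4); (0, 2, 0); (1, 0, 0))


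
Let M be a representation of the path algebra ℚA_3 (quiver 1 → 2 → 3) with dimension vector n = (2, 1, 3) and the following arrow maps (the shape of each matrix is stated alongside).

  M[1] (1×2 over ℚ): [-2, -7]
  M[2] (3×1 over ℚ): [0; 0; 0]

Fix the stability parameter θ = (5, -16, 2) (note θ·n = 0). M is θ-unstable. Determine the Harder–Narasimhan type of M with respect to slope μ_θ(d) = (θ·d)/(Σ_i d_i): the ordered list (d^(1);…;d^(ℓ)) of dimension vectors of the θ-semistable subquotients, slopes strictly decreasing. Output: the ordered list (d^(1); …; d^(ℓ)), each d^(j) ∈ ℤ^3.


Barcode: M ≅ I[1,1], I[1,2], I[3,3]^3. HN layers by μ_θ (3 steps, strictly decreasing):
  μ^(1)=5; μ^(2)=2; μ^(3)=-11/2

((1, 0, 0); (0, 0, 3); (1, 1, 0))


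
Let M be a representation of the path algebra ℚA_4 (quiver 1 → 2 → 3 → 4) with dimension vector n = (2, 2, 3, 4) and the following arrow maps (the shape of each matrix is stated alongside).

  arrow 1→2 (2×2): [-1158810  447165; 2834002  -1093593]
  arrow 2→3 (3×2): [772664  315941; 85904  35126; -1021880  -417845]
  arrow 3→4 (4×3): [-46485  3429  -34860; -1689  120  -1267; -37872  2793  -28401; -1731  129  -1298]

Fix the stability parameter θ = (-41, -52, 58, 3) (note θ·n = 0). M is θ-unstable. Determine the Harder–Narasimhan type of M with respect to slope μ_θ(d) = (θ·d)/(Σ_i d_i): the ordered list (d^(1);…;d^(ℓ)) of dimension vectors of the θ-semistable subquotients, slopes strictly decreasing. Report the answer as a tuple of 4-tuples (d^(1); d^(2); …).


Interval decomposition of M: I[1,1], I[1,4], I[2,2], I[3,3], I[3,4], I[4,4]^2.
HN type (ℓ=6): μ^(1)=58; μ^(2)=61/2; μ^(3)=3; μ^(4)=-41; μ^(5)=-93/2; μ^(6)=-52

((0, 0, 1, 0); (0, 0, 2, 2); (0, 0, 0, 2); (1, 0, 0, 0); (1, 1, 0, 0); (0, 1, 0, 0))


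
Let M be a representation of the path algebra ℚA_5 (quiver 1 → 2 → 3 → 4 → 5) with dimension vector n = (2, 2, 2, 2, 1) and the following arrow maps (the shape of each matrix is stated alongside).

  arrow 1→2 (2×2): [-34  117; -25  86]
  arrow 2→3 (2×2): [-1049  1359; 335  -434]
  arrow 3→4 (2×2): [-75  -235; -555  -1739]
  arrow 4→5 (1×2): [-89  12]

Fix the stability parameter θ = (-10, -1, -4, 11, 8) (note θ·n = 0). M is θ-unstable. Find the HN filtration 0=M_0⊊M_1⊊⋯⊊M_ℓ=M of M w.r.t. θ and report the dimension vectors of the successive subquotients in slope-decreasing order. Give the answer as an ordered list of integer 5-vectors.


Barcode: M ≅ I[1,3], I[1,5], I[4,4]. HN layers by μ_θ (4 steps, strictly decreasing):
  μ^(1)=11; μ^(2)=19/2; μ^(3)=-5/2; μ^(4)=-10

((0, 0, 0, 1, 0); (0, 0, 0, 1, 1); (0, 2, 2, 0, 0); (2, 0, 0, 0, 0))


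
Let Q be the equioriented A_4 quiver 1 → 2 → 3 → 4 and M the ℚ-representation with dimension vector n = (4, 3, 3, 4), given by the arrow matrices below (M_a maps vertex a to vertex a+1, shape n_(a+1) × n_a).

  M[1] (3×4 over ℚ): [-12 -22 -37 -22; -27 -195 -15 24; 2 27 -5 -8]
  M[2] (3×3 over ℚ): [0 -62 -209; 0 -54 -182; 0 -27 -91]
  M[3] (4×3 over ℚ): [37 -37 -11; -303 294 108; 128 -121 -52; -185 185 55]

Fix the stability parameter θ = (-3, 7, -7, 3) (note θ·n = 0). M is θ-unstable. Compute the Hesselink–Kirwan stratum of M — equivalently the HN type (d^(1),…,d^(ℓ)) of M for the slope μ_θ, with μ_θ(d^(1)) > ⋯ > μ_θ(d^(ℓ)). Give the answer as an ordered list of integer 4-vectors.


Interval decomposition of M: I[1,1], I[1,2], I[1,4]^2, I[3,4], I[4,4].
HN type (ℓ=5): μ^(1)=7; μ^(2)=3; μ^(3)=0; μ^(4)=-3; μ^(5)=-7

((0, 1, 0, 0); (0, 0, 0, 4); (0, 2, 2, 0); (4, 0, 0, 0); (0, 0, 1, 0))


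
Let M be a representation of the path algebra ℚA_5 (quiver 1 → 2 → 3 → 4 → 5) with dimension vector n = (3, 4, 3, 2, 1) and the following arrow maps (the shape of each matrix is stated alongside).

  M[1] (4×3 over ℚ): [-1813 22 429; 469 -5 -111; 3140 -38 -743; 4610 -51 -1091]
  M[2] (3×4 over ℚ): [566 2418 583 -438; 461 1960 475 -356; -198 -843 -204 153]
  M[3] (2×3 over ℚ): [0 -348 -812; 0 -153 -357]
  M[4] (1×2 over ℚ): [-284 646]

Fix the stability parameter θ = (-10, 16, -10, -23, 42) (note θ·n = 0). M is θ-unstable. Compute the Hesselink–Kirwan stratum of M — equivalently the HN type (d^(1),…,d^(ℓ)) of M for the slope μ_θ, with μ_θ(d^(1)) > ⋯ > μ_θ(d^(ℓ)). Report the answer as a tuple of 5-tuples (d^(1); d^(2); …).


Interval decomposition of M: I[1,2], I[1,3]^2, I[2,5], I[4,4].
HN type (ℓ=6): μ^(1)=42; μ^(2)=16; μ^(3)=3; μ^(4)=-17/3; μ^(5)=-10; μ^(6)=-23

((0, 0, 0, 0, 1); (0, 1, 0, 0, 0); (0, 2, 2, 0, 0); (0, 1, 1, 1, 0); (3, 0, 0, 0, 0); (0, 0, 0, 1, 0))


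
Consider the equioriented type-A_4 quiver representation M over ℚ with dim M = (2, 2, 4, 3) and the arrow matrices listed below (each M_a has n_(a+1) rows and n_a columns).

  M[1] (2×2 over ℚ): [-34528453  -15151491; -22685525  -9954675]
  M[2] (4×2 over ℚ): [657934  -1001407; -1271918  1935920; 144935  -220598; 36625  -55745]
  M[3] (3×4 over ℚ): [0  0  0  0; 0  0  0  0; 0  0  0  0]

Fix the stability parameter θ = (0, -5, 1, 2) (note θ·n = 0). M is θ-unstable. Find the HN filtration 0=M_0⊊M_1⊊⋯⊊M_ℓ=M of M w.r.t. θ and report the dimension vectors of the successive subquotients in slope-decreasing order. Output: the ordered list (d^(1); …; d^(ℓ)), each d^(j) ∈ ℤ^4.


Via rank(M_{q-1}∘⋯∘M_p): M ≅ I[1,1], I[1,3], I[2,3], I[3,3]^2, I[4,4]^3.
μ_θ-semistable layers: μ^(1)=2; μ^(2)=1; μ^(3)=0; μ^(4)=-5/2; μ^(5)=-5

((0, 0, 0, 3); (0, 0, 4, 0); (1, 0, 0, 0); (1, 1, 0, 0); (0, 1, 0, 0))


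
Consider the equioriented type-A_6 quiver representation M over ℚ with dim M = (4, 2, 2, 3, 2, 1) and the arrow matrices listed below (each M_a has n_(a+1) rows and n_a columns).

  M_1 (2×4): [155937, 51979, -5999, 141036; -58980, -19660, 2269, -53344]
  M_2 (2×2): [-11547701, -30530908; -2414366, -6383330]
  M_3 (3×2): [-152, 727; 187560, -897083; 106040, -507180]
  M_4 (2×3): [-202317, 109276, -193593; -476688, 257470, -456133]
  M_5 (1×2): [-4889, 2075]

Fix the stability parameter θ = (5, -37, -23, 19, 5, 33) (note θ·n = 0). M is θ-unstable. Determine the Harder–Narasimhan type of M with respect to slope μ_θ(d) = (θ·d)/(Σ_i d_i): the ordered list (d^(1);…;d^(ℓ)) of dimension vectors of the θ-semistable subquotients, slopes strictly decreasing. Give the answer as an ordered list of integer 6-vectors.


Via rank(M_{q-1}∘⋯∘M_p): M ≅ I[1,1]^2, I[1,5], I[1,6], I[4,4].
μ_θ-semistable layers: μ^(1)=33; μ^(2)=19; μ^(3)=12; μ^(4)=5; μ^(5)=-55/3

((0, 0, 0, 0, 0, 1); (0, 0, 0, 1, 0, 0); (0, 0, 0, 2, 2, 0); (2, 0, 0, 0, 0, 0); (2, 2, 2, 0, 0, 0))


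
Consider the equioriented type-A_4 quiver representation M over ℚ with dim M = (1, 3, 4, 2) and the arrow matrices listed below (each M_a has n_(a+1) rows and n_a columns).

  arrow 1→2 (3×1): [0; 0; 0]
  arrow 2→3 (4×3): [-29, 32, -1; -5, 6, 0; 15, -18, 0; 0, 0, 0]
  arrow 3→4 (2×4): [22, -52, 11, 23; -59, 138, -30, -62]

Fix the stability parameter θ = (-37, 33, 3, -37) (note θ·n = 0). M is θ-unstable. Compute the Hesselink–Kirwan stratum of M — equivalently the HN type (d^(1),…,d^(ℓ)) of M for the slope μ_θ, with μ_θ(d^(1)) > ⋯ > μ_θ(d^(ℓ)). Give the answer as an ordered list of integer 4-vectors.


Barcode: M ≅ I[1,1], I[2,2], I[2,4]^2, I[3,3]^2. HN layers by μ_θ (4 steps, strictly decreasing):
  μ^(1)=33; μ^(2)=3; μ^(3)=-1/3; μ^(4)=-37

((0, 1, 0, 0); (0, 0, 2, 0); (0, 2, 2, 2); (1, 0, 0, 0))


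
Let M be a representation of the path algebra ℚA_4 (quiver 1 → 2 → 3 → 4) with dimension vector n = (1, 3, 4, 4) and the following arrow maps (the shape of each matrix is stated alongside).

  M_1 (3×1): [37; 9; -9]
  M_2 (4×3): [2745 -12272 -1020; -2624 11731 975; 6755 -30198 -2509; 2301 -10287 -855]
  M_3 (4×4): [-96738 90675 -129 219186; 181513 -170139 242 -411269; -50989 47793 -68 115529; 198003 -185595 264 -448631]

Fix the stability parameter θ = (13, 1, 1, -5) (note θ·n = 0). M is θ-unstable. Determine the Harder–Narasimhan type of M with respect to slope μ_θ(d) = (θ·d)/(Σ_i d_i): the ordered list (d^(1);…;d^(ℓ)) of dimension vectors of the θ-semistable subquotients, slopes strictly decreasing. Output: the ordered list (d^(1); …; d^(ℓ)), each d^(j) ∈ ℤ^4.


Barcode: M ≅ I[1,4], I[2,3]^2, I[3,4], I[4,4]^2. HN layers by μ_θ (4 steps, strictly decreasing):
  μ^(1)=5/2; μ^(2)=1; μ^(3)=-2; μ^(4)=-5

((1, 1, 1, 1); (0, 2, 2, 0); (0, 0, 1, 1); (0, 0, 0, 2))


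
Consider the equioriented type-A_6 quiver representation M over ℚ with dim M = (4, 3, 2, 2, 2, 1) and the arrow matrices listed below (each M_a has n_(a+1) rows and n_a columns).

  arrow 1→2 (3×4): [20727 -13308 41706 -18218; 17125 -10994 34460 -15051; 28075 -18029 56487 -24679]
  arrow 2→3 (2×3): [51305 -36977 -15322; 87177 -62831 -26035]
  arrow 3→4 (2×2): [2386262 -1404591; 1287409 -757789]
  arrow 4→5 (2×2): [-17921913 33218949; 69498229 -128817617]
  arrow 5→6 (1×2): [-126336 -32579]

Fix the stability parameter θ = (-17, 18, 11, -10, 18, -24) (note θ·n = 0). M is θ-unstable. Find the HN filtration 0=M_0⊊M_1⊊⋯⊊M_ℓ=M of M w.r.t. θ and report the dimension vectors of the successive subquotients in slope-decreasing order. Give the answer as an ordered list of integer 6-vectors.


Via rank(M_{q-1}∘⋯∘M_p): M ≅ I[1,1], I[1,2], I[1,4], I[1,6], I[5,5].
μ_θ-semistable layers: μ^(1)=18; μ^(2)=19/3; μ^(3)=13/5; μ^(4)=-17

((0, 1, 0, 0, 1, 0); (0, 1, 1, 1, 0, 0); (0, 1, 1, 1, 1, 1); (4, 0, 0, 0, 0, 0))


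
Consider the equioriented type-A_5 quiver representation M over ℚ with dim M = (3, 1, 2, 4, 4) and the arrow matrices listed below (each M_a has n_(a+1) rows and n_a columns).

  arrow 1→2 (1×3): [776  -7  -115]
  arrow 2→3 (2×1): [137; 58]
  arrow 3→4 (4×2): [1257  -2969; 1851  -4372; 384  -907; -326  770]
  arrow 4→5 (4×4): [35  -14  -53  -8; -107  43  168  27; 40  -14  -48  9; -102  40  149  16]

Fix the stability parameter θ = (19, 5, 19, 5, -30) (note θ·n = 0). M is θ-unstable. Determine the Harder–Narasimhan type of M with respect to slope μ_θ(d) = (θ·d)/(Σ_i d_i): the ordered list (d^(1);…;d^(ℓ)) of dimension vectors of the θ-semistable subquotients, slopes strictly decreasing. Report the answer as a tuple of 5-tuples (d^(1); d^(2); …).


Barcode: M ≅ I[1,1]^2, I[1,5], I[3,5], I[4,5]^2. HN layers by μ_θ (4 steps, strictly decreasing):
  μ^(1)=19; μ^(2)=18/5; μ^(3)=-2; μ^(4)=-25/2

((2, 0, 0, 0, 0); (1, 1, 1, 1, 1); (0, 0, 1, 1, 1); (0, 0, 0, 2, 2))


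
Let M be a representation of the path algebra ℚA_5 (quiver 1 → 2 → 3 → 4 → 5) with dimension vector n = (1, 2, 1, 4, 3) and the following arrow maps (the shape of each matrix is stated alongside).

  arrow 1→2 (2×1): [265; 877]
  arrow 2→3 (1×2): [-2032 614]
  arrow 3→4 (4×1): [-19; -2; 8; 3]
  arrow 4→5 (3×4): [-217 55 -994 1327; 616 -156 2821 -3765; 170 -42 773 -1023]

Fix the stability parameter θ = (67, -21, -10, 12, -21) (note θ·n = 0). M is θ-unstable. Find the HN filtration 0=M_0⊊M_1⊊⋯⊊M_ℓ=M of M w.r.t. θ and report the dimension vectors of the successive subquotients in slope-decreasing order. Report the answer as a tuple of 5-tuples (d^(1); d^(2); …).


Via rank(M_{q-1}∘⋯∘M_p): M ≅ I[1,5], I[2,2], I[4,4]^2, I[4,5], I[5,5].
μ_θ-semistable layers: μ^(1)=12; μ^(2)=27/5; μ^(3)=-9/2; μ^(4)=-21

((0, 0, 0, 2, 0); (1, 1, 1, 1, 1); (0, 0, 0, 1, 1); (0, 1, 0, 0, 1))


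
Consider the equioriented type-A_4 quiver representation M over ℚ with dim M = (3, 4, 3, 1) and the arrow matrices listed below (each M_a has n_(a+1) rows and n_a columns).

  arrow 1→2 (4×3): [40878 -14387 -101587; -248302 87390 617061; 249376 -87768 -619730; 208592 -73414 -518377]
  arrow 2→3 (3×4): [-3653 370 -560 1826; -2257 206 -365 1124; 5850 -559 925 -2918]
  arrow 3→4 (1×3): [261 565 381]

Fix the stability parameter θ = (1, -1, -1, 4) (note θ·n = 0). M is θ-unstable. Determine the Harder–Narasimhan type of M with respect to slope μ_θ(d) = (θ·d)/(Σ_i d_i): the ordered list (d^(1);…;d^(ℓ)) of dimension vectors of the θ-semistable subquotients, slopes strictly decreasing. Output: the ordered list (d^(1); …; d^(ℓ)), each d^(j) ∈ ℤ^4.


Barcode: M ≅ I[1,2], I[1,3], I[1,4], I[2,3]. HN layers by μ_θ (4 steps, strictly decreasing):
  μ^(1)=4; μ^(2)=0; μ^(3)=-1/3; μ^(4)=-1

((0, 0, 0, 1); (1, 1, 0, 0); (2, 2, 2, 0); (0, 1, 1, 0))


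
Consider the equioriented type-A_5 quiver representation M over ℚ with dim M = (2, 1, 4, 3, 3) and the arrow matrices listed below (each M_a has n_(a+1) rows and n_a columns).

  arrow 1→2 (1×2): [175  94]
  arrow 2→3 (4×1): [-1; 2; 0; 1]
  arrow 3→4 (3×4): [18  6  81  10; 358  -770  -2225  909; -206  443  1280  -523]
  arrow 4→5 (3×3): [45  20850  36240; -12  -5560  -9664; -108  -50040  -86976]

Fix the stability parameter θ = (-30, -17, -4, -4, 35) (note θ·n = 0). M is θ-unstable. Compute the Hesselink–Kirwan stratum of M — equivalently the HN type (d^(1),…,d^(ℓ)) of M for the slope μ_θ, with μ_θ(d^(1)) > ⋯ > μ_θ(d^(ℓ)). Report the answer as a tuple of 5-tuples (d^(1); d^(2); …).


Interval decomposition of M: I[1,1], I[1,5], I[3,3], I[3,4]^2, I[5,5]^2.
HN type (ℓ=4): μ^(1)=35; μ^(2)=-4; μ^(3)=-17; μ^(4)=-30

((0, 0, 0, 0, 3); (0, 0, 4, 3, 0); (0, 1, 0, 0, 0); (2, 0, 0, 0, 0))


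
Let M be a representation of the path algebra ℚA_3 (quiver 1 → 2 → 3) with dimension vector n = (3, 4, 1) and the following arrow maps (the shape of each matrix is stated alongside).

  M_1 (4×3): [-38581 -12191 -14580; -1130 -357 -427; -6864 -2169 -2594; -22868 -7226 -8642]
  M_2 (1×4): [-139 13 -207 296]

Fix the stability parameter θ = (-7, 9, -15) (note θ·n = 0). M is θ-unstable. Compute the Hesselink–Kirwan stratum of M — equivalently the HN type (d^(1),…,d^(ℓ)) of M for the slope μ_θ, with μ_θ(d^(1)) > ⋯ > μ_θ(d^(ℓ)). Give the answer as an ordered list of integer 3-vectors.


Interval decomposition of M: I[1,2]^2, I[1,3], I[2,2].
HN type (ℓ=3): μ^(1)=9; μ^(2)=-3; μ^(3)=-7

((0, 3, 0); (0, 1, 1); (3, 0, 0))
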